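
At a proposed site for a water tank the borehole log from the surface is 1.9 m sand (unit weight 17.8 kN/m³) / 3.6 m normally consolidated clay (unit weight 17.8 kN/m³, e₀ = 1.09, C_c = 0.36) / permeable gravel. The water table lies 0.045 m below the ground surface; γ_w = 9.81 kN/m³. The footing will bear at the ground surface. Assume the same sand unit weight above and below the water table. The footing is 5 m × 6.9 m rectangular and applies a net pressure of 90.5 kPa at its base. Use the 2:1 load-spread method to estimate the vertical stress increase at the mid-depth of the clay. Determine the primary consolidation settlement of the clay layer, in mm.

S_c ≈ 203 mm

Mid-depth of clay below the ground surface: z = 1.9 + 3.6/2 = 3.7 m.
Total vertical stress at mid-clay: σ_v = 17.8×1.9 + 17.8×1.8 = 65.86 kPa.
Pore pressure: u = 9.81×(3.7 − 0.045) = 35.856 kPa.
Initial effective stress: σ'_0 = σ_v − u = 65.86 − 35.856 = 30.004 kPa.
Stress increase at mid-clay by the 2:1 spreading method:
Δσ = qBL/((B+z)(L+z)) = 90.5×5×6.9/((5+3.7)(6.9+3.7)) = 33.857 kPa
Final effective stress: σ'_f = σ'_0 + Δσ = 30.004 + 33.857 = 63.861 kPa.
Normally consolidated clay, so the full stress increment lies on the virgin compression line:
S_c = C_c·H/(1+e₀)·log₁₀(σ'_f/σ'_0) = 0.36×3.6/(1+1.09)×log₁₀(63.861/30.004)
    = 0.6201 × 0.32806 = 0.2034 m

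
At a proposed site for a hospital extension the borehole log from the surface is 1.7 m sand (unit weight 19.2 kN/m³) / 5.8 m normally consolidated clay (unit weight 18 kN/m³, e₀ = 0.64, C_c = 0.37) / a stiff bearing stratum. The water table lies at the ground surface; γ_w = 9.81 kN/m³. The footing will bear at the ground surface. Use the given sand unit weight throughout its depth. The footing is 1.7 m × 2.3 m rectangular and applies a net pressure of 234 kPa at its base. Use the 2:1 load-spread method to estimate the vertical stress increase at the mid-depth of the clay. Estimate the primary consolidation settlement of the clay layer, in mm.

S_c ≈ 242 mm

Mid-depth of clay below the ground surface: z = 1.7 + 5.8/2 = 4.6 m.
Total vertical stress at mid-clay: σ_v = 19.2×1.7 + 18×2.9 = 84.84 kPa.
Pore pressure: u = 9.81×(4.6 − 0) = 45.126 kPa.
Initial effective stress: σ'_0 = σ_v − u = 84.84 − 45.126 = 39.714 kPa.
Stress increase at mid-clay by the 2:1 spreading method:
Δσ = qBL/((B+z)(L+z)) = 234×1.7×2.3/((1.7+4.6)(2.3+4.6)) = 21.048 kPa
Final effective stress: σ'_f = σ'_0 + Δσ = 39.714 + 21.048 = 60.762 kPa.
Normally consolidated clay, so the full stress increment lies on the virgin compression line:
S_c = C_c·H/(1+e₀)·log₁₀(σ'_f/σ'_0) = 0.37×5.8/(1+0.64)×log₁₀(60.762/39.714)
    = 1.3085 × 0.18469 = 0.2417 m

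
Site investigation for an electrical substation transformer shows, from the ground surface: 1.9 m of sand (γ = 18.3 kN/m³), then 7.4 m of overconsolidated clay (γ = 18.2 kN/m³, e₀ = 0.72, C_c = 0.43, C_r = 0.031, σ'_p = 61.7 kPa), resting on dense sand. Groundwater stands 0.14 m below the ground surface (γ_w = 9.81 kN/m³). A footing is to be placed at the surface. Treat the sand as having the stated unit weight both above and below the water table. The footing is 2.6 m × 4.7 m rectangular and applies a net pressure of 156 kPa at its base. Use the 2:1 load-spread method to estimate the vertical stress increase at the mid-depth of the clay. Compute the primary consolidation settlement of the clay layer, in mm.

S_c ≈ 128 mm

Mid-depth of clay below the ground surface: z = 1.9 + 7.4/2 = 5.6 m.
Total vertical stress at mid-clay: σ_v = 18.3×1.9 + 18.2×3.7 = 102.11 kPa.
Pore pressure: u = 9.81×(5.6 − 0.14) = 53.563 kPa.
Initial effective stress: σ'_0 = σ_v − u = 102.11 − 53.563 = 48.547 kPa.
Stress increase at mid-clay by the 2:1 spreading method:
Δσ = qBL/((B+z)(L+z)) = 156×2.6×4.7/((2.6+5.6)(4.7+5.6)) = 22.571 kPa
Final effective stress: σ'_f = 48.547 + 22.571 = 71.118 kPa.
σ'_f = 71.118 > σ'_p = 61.7 kPa, so the stress path crosses the preconsolidation pressure — recompression up to σ'_p, then virgin compression beyond:
S_c = H/(1+e₀)·[C_r·log₁₀(σ'_p/σ'_0) + C_c·log₁₀(σ'_f/σ'_p)]
    = 7.4/1.72 × [0.031×log₁₀(61.7/48.547) + 0.43×log₁₀(71.118/61.7)]
    = 4.3023 × [0.0032278 + 0.026529] = 0.128 m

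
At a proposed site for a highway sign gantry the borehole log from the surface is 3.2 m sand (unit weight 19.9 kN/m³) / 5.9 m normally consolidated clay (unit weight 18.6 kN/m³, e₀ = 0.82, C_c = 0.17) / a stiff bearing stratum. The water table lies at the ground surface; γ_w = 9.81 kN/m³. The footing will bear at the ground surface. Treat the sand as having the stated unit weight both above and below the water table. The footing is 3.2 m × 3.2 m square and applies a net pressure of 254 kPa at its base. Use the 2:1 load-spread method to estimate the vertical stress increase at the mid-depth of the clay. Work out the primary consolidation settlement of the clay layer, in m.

Mid-depth of clay below the ground surface: z = 3.2 + 5.9/2 = 6.15 m.
Total vertical stress at mid-clay: σ_v = 19.9×3.2 + 18.6×2.95 = 118.55 kPa.
Pore pressure: u = 9.81×(6.15 − 0) = 60.332 kPa.
Initial effective stress: σ'_0 = σ_v − u = 118.55 − 60.332 = 58.218 kPa.
Stress increase at mid-clay by the 2:1 spreading method:
Δσ = qBL/((B+z)(L+z)) = 254×3.2×3.2/((3.2+6.15)(3.2+6.15)) = 29.752 kPa
Final effective stress: σ'_f = σ'_0 + Δσ = 58.218 + 29.752 = 87.97 kPa.
Normally consolidated clay, so the full stress increment lies on the virgin compression line:
S_c = C_c·H/(1+e₀)·log₁₀(σ'_f/σ'_0) = 0.17×5.9/(1+0.82)×log₁₀(87.97/58.218)
    = 0.5511 × 0.17928 = 0.0988 m

S_c ≈ 0.0988 m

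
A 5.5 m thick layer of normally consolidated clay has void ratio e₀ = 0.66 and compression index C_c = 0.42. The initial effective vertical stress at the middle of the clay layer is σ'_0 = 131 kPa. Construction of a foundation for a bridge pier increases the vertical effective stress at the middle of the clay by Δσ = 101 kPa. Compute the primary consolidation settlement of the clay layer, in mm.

S_c ≈ 345 mm

Final effective stress: σ'_f = σ'_0 + Δσ = 131 + 101 = 232 kPa.
Normally consolidated clay, so the full stress increment lies on the virgin compression line:
S_c = C_c·H/(1+e₀)·log₁₀(σ'_f/σ'_0) = 0.42×5.5/(1+0.66)×log₁₀(232/131)
    = 1.3916 × 0.24822 = 0.3454 m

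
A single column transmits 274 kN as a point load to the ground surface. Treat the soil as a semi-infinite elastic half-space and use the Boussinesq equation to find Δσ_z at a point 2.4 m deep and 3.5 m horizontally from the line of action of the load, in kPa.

Boussinesq vertical stress below a point load on an elastic half-space:
Δσ_z = 3P/(2πz²) · [1 + (r/z)²]^(−5/2)
r/z = 3.5/2.4 = 1.4583; [1+(r/z)²]^(−5/2) = 0.057846.
Δσ_z = 3×274/(2π×2.4²) × 0.057846 = 22.713 × 0.057846 = 1.314 kPa

Δσ_z ≈ 1.31 kPa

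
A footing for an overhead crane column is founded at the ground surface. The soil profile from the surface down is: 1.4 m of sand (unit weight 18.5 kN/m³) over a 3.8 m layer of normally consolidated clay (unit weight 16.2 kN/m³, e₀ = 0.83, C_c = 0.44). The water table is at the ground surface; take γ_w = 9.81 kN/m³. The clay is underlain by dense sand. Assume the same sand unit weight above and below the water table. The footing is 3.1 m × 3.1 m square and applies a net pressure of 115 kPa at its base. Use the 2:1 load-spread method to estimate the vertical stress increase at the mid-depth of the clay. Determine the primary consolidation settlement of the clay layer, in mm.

S_c ≈ 296 mm

Mid-depth of clay below the ground surface: z = 1.4 + 3.8/2 = 3.3 m.
Total vertical stress at mid-clay: σ_v = 18.5×1.4 + 16.2×1.9 = 56.68 kPa.
Pore pressure: u = 9.81×(3.3 − 0) = 32.373 kPa.
Initial effective stress: σ'_0 = σ_v − u = 56.68 − 32.373 = 24.307 kPa.
Stress increase at mid-clay by the 2:1 spreading method:
Δσ = qBL/((B+z)(L+z)) = 115×3.1×3.1/((3.1+3.3)(3.1+3.3)) = 26.981 kPa
Final effective stress: σ'_f = σ'_0 + Δσ = 24.307 + 26.981 = 51.288 kPa.
Normally consolidated clay, so the full stress increment lies on the virgin compression line:
S_c = C_c·H/(1+e₀)·log₁₀(σ'_f/σ'_0) = 0.44×3.8/(1+0.83)×log₁₀(51.288/24.307)
    = 0.91366 × 0.32428 = 0.2963 m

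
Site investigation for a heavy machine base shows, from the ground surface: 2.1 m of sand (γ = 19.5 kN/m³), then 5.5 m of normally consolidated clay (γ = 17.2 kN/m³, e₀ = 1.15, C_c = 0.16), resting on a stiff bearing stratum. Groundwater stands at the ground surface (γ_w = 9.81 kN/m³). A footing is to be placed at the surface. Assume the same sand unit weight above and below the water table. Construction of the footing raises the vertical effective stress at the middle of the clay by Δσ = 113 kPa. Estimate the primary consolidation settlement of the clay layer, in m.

Mid-depth of clay below the ground surface: z = 2.1 + 5.5/2 = 4.85 m.
Total vertical stress at mid-clay: σ_v = 19.5×2.1 + 17.2×2.75 = 88.25 kPa.
Pore pressure: u = 9.81×(4.85 − 0) = 47.578 kPa.
Initial effective stress: σ'_0 = σ_v − u = 88.25 − 47.578 = 40.672 kPa.
Final effective stress: σ'_f = σ'_0 + Δσ = 40.672 + 113 = 153.67 kPa.
Normally consolidated clay, so the full stress increment lies on the virgin compression line:
S_c = C_c·H/(1+e₀)·log₁₀(σ'_f/σ'_0) = 0.16×5.5/(1+1.15)×log₁₀(153.67/40.672)
    = 0.4093 × 0.57729 = 0.2363 m

S_c ≈ 0.236 m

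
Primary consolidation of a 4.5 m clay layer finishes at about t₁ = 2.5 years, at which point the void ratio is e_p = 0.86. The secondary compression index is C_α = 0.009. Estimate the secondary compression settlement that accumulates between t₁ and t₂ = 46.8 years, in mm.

Secondary compression: S_s = C_α·H/(1+e_p)·log₁₀(t₂/t₁)
S_s = 0.009×4.5/(1+0.86)×log₁₀(46.8/2.5)
    = 0.02177 × 1.272 = 0.0277 m

S_s ≈ 27.7 mm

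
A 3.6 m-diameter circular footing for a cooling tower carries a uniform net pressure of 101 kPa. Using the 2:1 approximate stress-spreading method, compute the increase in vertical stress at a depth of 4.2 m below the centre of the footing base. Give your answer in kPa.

Δσ_z ≈ 21.5 kPa

By the 2:1 method the load spreads at 1 horizontal : 2 vertical, so at depth z the loaded area has grown by z in each plan dimension:
Δσ ≈ qD²/(D+z)² = 101×3.6²/(3.6+4.2)² = 21.515 kPa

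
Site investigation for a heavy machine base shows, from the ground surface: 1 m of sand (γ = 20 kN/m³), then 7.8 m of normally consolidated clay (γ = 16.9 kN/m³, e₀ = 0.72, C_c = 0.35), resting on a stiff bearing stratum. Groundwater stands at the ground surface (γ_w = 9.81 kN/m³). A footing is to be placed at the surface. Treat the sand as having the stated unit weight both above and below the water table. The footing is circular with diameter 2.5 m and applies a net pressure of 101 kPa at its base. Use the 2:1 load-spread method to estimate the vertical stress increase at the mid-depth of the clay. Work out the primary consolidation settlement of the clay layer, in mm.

S_c ≈ 183 mm

Mid-depth of clay below the ground surface: z = 1 + 7.8/2 = 4.9 m.
Total vertical stress at mid-clay: σ_v = 20×1 + 16.9×3.9 = 85.91 kPa.
Pore pressure: u = 9.81×(4.9 − 0) = 48.069 kPa.
Initial effective stress: σ'_0 = σ_v − u = 85.91 − 48.069 = 37.841 kPa.
Stress increase at mid-clay by the 2:1 spreading method:
Δσ ≈ qD²/(D+z)² = 101×2.5²/(2.5+4.9)² = 11.528 kPa
Final effective stress: σ'_f = σ'_0 + Δσ = 37.841 + 11.528 = 49.369 kPa.
Normally consolidated clay, so the full stress increment lies on the virgin compression line:
S_c = C_c·H/(1+e₀)·log₁₀(σ'_f/σ'_0) = 0.35×7.8/(1+0.72)×log₁₀(49.369/37.841)
    = 1.5872 × 0.11549 = 0.1833 m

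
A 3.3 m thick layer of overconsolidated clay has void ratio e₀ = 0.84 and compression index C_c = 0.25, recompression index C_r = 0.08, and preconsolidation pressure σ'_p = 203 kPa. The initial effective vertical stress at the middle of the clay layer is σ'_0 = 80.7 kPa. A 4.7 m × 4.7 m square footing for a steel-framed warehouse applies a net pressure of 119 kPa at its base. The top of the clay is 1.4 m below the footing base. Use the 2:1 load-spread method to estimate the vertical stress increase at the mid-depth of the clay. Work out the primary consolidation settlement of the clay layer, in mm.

S_c ≈ 27 mm

Mid-depth of clay below the footing base: z = 1.4 + 3.3/2 = 3.05 m.
Stress increase at mid-clay by the 2:1 spreading method:
Δσ = qBL/((B+z)(L+z)) = 119×4.7×4.7/((4.7+3.05)(4.7+3.05)) = 43.766 kPa
Final effective stress: σ'_f = 80.7 + 43.766 = 124.47 kPa.
σ'_f = 124.47 ≤ σ'_p = 203 kPa, so the clay remains overconsolidated and only the recompression index applies:
S_c = C_r·H/(1+e₀)·log₁₀(σ'_f/σ'_0) = 0.08×3.3/1.84×log₁₀(124.47/80.7)
    = 0.14348 × 0.18819 = 0.027 m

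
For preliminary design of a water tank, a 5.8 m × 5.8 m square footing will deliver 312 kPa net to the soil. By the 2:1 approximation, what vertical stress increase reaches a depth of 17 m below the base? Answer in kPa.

By the 2:1 method the load spreads at 1 horizontal : 2 vertical, so at depth z the loaded area has grown by z in each plan dimension:
Δσ = qBL/((B+z)(L+z)) = 312×5.8×5.8/((5.8+17)(5.8+17)) = 20.19 kPa

Δσ_z ≈ 20.2 kPa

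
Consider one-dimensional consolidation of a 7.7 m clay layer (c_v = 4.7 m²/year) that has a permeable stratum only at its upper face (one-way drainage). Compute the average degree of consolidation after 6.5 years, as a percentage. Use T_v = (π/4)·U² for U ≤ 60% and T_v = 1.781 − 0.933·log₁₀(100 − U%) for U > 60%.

U ≈ 77.3 %

Drainage path length: H_d = H = 7.7 m (single drainage).
T_v = c_v·t/H_d² = 4.7×6.5/7.7² = 0.51526.
T_v = 0.51526 corresponds to the U > 60% branch:
U = 1 − 10^((1.781 − T_v)/0.933)/100 = 0.7727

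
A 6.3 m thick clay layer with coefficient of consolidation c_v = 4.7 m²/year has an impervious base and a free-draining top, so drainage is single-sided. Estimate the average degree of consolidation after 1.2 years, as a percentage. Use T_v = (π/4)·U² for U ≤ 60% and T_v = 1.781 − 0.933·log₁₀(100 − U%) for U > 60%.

U ≈ 42.5 %

Drainage path length: H_d = H = 6.3 m (single drainage).
T_v = c_v·t/H_d² = 4.7×1.2/6.3² = 0.1421.
T_v = 0.1421 corresponds to the U ≤ 60% branch:
U = √(4T_v/π) = 0.4254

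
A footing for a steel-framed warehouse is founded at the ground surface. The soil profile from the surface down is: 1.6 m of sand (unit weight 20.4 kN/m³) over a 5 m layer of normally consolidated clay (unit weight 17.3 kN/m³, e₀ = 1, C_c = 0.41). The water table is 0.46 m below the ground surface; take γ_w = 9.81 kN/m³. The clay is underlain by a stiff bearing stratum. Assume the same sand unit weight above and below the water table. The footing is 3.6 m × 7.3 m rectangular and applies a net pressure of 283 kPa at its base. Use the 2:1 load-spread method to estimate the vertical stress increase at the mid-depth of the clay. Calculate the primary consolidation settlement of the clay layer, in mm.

Mid-depth of clay below the ground surface: z = 1.6 + 5/2 = 4.1 m.
Total vertical stress at mid-clay: σ_v = 20.4×1.6 + 17.3×2.5 = 75.89 kPa.
Pore pressure: u = 9.81×(4.1 − 0.46) = 35.708 kPa.
Initial effective stress: σ'_0 = σ_v − u = 75.89 − 35.708 = 40.182 kPa.
Stress increase at mid-clay by the 2:1 spreading method:
Δσ = qBL/((B+z)(L+z)) = 283×3.6×7.3/((3.6+4.1)(7.3+4.1)) = 84.726 kPa
Final effective stress: σ'_f = σ'_0 + Δσ = 40.182 + 84.726 = 124.91 kPa.
Normally consolidated clay, so the full stress increment lies on the virgin compression line:
S_c = C_c·H/(1+e₀)·log₁₀(σ'_f/σ'_0) = 0.41×5/(1+1)×log₁₀(124.91/40.182)
    = 1.025 × 0.49257 = 0.5049 m

S_c ≈ 505 mm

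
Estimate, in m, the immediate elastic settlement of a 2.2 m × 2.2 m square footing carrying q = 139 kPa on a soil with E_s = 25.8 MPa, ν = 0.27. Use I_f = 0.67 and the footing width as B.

S_e ≈ 0.00736 m

Immediate (elastic) settlement: S_e = q·B·(1−ν²)/E_s · I_f.
E_s = 25.8 MPa = 25800 kPa.
S_e = 139 × 2.2 × (1 − 0.27²) / 25800 × 0.67
    = 139 × 2.2 × 0.9271 / 25800 × 0.67
    = 0.007362 m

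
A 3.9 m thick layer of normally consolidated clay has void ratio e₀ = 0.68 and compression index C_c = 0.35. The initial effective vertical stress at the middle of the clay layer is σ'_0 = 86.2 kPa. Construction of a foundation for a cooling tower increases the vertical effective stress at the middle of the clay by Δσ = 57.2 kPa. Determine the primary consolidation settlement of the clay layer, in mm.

S_c ≈ 180 mm

Final effective stress: σ'_f = σ'_0 + Δσ = 86.2 + 57.2 = 143.4 kPa.
Normally consolidated clay, so the full stress increment lies on the virgin compression line:
S_c = C_c·H/(1+e₀)·log₁₀(σ'_f/σ'_0) = 0.35×3.9/(1+0.68)×log₁₀(143.4/86.2)
    = 0.8125 × 0.22104 = 0.1796 m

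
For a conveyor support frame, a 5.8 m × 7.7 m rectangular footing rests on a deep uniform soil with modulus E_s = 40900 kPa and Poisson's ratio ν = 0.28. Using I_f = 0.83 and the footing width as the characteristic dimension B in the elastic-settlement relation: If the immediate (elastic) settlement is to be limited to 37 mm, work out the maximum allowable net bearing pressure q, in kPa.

S_e = q·B·(1−ν²)/E_s · I_f  ⇒  q = S_e·E_s / (B·(1−ν²)·I_f).
q = 0.037 × 40900 / (5.8 × 0.9216 × 0.83) = 341.1 kPa

q ≈ 341 kPa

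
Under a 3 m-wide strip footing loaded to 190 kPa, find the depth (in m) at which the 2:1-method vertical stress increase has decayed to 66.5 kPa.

2:1 spreading — at depth z the loaded area has grown by z in each plan dimension:
qB/(B+z) = Δσ_z ⇒ z = qB/Δσ_z − B = 190×3/66.5 − 3 = 5.571 m

z ≈ 5.57 m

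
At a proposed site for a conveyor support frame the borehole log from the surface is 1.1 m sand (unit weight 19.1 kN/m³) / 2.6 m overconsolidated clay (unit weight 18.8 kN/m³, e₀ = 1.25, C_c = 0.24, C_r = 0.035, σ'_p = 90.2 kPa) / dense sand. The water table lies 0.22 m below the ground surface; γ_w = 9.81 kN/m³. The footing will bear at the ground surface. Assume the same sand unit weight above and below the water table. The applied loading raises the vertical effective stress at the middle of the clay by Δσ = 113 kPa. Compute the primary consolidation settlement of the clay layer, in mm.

S_c ≈ 73.6 mm

Mid-depth of clay below the ground surface: z = 1.1 + 2.6/2 = 2.4 m.
Total vertical stress at mid-clay: σ_v = 19.1×1.1 + 18.8×1.3 = 45.45 kPa.
Pore pressure: u = 9.81×(2.4 − 0.22) = 21.386 kPa.
Initial effective stress: σ'_0 = σ_v − u = 45.45 − 21.386 = 24.064 kPa.
Final effective stress: σ'_f = 24.064 + 113 = 137.06 kPa.
σ'_f = 137.06 > σ'_p = 90.2 kPa, so the stress path crosses the preconsolidation pressure — recompression up to σ'_p, then virgin compression beyond:
S_c = H/(1+e₀)·[C_r·log₁₀(σ'_p/σ'_0) + C_c·log₁₀(σ'_f/σ'_p)]
    = 2.6/2.25 × [0.035×log₁₀(90.2/24.064) + 0.24×log₁₀(137.06/90.2)]
    = 1.1556 × [0.020084 + 0.043609] = 0.0736 m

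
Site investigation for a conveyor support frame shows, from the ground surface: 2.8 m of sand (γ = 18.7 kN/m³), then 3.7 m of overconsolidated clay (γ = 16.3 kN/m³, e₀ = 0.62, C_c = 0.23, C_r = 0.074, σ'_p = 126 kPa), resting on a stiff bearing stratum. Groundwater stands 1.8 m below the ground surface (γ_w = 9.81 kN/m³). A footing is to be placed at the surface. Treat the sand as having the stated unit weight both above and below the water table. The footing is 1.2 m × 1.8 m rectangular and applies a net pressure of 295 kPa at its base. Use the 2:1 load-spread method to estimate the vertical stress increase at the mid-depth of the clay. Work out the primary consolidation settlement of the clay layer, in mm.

Mid-depth of clay below the ground surface: z = 2.8 + 3.7/2 = 4.65 m.
Total vertical stress at mid-clay: σ_v = 18.7×2.8 + 16.3×1.85 = 82.515 kPa.
Pore pressure: u = 9.81×(4.65 − 1.8) = 27.959 kPa.
Initial effective stress: σ'_0 = σ_v − u = 82.515 − 27.959 = 54.556 kPa.
Stress increase at mid-clay by the 2:1 spreading method:
Δσ = qBL/((B+z)(L+z)) = 295×1.2×1.8/((1.2+4.65)(1.8+4.65)) = 16.887 kPa
Final effective stress: σ'_f = 54.556 + 16.887 = 71.443 kPa.
σ'_f = 71.443 ≤ σ'_p = 126 kPa, so the clay remains overconsolidated and only the recompression index applies:
S_c = C_r·H/(1+e₀)·log₁₀(σ'_f/σ'_0) = 0.074×3.7/1.62×log₁₀(71.443/54.556)
    = 0.16902 × 0.11712 = 0.0198 m

S_c ≈ 19.8 mm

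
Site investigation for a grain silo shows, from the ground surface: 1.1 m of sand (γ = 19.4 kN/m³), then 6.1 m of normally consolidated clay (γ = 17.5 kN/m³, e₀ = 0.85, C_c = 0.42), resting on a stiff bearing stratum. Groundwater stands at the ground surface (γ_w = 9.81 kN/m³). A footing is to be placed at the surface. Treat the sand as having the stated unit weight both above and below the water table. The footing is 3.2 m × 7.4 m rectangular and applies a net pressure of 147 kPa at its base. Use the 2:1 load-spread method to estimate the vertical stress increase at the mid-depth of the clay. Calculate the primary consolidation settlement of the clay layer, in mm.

Mid-depth of clay below the ground surface: z = 1.1 + 6.1/2 = 4.15 m.
Total vertical stress at mid-clay: σ_v = 19.4×1.1 + 17.5×3.05 = 74.715 kPa.
Pore pressure: u = 9.81×(4.15 − 0) = 40.712 kPa.
Initial effective stress: σ'_0 = σ_v − u = 74.715 − 40.712 = 34.003 kPa.
Stress increase at mid-clay by the 2:1 spreading method:
Δσ = qBL/((B+z)(L+z)) = 147×3.2×7.4/((3.2+4.15)(7.4+4.15)) = 41.004 kPa
Final effective stress: σ'_f = σ'_0 + Δσ = 34.003 + 41.004 = 75.007 kPa.
Normally consolidated clay, so the full stress increment lies on the virgin compression line:
S_c = C_c·H/(1+e₀)·log₁₀(σ'_f/σ'_0) = 0.42×6.1/(1+0.85)×log₁₀(75.007/34.003)
    = 1.3849 × 0.34358 = 0.4758 m

S_c ≈ 476 mm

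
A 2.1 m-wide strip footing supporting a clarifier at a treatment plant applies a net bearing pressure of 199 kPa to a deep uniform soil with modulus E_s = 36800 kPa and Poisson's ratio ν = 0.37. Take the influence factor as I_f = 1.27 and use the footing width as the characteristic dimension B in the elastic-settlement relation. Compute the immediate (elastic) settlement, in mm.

Immediate (elastic) settlement: S_e = q·B·(1−ν²)/E_s · I_f.
S_e = 199 × 2.1 × (1 − 0.37²) / 36800 × 1.27
    = 199 × 2.1 × 0.8631 / 36800 × 1.27
    = 0.01245 m = 12.45 mm

S_e ≈ 12.4 mm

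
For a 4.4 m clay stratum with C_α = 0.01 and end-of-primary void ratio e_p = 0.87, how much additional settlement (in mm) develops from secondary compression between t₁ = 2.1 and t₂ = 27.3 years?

S_s ≈ 26.2 mm

Secondary compression: S_s = C_α·H/(1+e_p)·log₁₀(t₂/t₁)
S_s = 0.01×4.4/(1+0.87)×log₁₀(27.3/2.1)
    = 0.02353 × 1.114 = 0.02621 m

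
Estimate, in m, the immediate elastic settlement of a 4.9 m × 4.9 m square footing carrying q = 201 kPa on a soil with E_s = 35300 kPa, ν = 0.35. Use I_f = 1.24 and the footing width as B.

S_e ≈ 0.0304 m

Immediate (elastic) settlement: S_e = q·B·(1−ν²)/E_s · I_f.
S_e = 201 × 4.9 × (1 − 0.35²) / 35300 × 1.24
    = 201 × 4.9 × 0.8775 / 35300 × 1.24
    = 0.03036 m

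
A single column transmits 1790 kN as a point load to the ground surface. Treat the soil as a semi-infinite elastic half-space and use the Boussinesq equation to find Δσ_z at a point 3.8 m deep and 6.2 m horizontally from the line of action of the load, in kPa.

Boussinesq vertical stress below a point load on an elastic half-space:
Δσ_z = 3P/(2πz²) · [1 + (r/z)²]^(−5/2)
r/z = 6.2/3.8 = 1.6316; [1+(r/z)²]^(−5/2) = 0.038966.
Δσ_z = 3×1790/(2π×3.8²) × 0.038966 = 59.187 × 0.038966 = 2.306 kPa

Δσ_z ≈ 2.31 kPa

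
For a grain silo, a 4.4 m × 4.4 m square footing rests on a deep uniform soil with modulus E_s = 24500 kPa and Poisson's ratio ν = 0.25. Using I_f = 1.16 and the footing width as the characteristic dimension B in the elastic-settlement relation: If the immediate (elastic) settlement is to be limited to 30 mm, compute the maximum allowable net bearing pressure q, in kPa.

S_e = q·B·(1−ν²)/E_s · I_f  ⇒  q = S_e·E_s / (B·(1−ν²)·I_f).
q = 0.03 × 24500 / (4.4 × 0.9375 × 1.16) = 153.6 kPa

q ≈ 154 kPa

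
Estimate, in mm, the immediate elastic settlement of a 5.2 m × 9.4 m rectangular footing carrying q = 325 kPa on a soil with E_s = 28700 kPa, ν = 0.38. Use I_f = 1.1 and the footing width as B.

Immediate (elastic) settlement: S_e = q·B·(1−ν²)/E_s · I_f.
S_e = 325 × 5.2 × (1 − 0.38²) / 28700 × 1.1
    = 325 × 5.2 × 0.8556 / 28700 × 1.1
    = 0.05542 m = 55.42 mm

S_e ≈ 55.4 mm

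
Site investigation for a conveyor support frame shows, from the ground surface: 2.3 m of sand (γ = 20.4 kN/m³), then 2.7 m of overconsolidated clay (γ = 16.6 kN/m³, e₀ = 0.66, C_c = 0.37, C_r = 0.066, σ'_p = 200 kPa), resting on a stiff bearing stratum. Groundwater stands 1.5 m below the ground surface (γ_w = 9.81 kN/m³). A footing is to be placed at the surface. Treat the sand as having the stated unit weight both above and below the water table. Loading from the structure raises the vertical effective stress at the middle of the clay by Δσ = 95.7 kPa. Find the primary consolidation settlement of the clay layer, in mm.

S_c ≈ 51 mm

Mid-depth of clay below the ground surface: z = 2.3 + 2.7/2 = 3.65 m.
Total vertical stress at mid-clay: σ_v = 20.4×2.3 + 16.6×1.35 = 69.33 kPa.
Pore pressure: u = 9.81×(3.65 − 1.5) = 21.091 kPa.
Initial effective stress: σ'_0 = σ_v − u = 69.33 − 21.091 = 48.239 kPa.
Final effective stress: σ'_f = 48.239 + 95.7 = 143.94 kPa.
σ'_f = 143.94 ≤ σ'_p = 200 kPa, so the clay remains overconsolidated and only the recompression index applies:
S_c = C_r·H/(1+e₀)·log₁₀(σ'_f/σ'_0) = 0.066×2.7/1.66×log₁₀(143.94/48.239)
    = 0.10735 × 0.47478 = 0.05097 m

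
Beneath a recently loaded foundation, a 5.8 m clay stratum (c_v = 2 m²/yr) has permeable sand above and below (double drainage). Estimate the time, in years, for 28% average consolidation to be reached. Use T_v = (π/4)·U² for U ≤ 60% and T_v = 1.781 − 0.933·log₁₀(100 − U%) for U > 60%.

t ≈ 0.259 years

Drainage path length: H_d = H/2 = 2.9 m (double drainage).
U ≤ 60%: T_v = (π/4)·U² = (π/4)×0.28² = 0.061575.
t = T_v·H_d²/c_v = 0.061575×2.9²/2 = 0.2589 years.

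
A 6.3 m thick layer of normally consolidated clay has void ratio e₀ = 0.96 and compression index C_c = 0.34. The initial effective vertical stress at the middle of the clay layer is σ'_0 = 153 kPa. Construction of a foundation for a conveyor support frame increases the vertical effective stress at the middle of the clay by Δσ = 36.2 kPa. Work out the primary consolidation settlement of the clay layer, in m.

Final effective stress: σ'_f = σ'_0 + Δσ = 153 + 36.2 = 189.2 kPa.
Normally consolidated clay, so the full stress increment lies on the virgin compression line:
S_c = C_c·H/(1+e₀)·log₁₀(σ'_f/σ'_0) = 0.34×6.3/(1+0.96)×log₁₀(189.2/153)
    = 1.0929 × 0.09223 = 0.1008 m

S_c ≈ 0.101 m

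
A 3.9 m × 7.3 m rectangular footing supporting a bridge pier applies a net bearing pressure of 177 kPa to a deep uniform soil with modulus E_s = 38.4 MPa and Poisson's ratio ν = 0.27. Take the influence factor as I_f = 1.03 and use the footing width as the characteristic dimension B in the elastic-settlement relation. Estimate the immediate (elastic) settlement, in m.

Immediate (elastic) settlement: S_e = q·B·(1−ν²)/E_s · I_f.
E_s = 38.4 MPa = 38400 kPa.
S_e = 177 × 3.9 × (1 − 0.27²) / 38400 × 1.03
    = 177 × 3.9 × 0.9271 / 38400 × 1.03
    = 0.01717 m

S_e ≈ 0.0172 m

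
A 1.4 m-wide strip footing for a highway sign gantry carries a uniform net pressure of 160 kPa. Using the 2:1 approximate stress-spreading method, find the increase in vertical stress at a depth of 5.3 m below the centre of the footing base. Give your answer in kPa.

By the 2:1 method the load spreads at 1 horizontal : 2 vertical, so at depth z the loaded area has grown by z in each plan dimension:
Δσ = qB/(B+z) = 160×1.4/(1.4+5.3) = 33.433 kPa

Δσ_z ≈ 33.4 kPa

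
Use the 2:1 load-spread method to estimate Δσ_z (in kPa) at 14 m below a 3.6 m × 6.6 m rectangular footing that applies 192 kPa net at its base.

By the 2:1 method the load spreads at 1 horizontal : 2 vertical, so at depth z the loaded area has grown by z in each plan dimension:
Δσ = qBL/((B+z)(L+z)) = 192×3.6×6.6/((3.6+14)(6.6+14)) = 12.583 kPa

Δσ_z ≈ 12.6 kPa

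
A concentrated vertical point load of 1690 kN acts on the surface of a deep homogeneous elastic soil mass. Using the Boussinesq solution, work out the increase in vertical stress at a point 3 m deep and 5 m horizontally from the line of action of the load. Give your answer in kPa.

Boussinesq vertical stress below a point load on an elastic half-space:
Δσ_z = 3P/(2πz²) · [1 + (r/z)²]^(−5/2)
r/z = 5/3 = 1.6667; [1+(r/z)²]^(−5/2) = 0.03605.
Δσ_z = 3×1690/(2π×3²) × 0.03605 = 89.657 × 0.03605 = 3.232 kPa

Δσ_z ≈ 3.23 kPa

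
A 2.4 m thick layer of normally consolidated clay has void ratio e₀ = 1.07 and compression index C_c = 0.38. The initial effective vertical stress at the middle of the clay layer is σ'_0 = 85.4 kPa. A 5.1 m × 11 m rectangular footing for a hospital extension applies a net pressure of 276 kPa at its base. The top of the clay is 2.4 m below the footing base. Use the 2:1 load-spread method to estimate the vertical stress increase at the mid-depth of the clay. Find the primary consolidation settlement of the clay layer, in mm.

Mid-depth of clay below the footing base: z = 2.4 + 2.4/2 = 3.6 m.
Stress increase at mid-clay by the 2:1 spreading method:
Δσ = qBL/((B+z)(L+z)) = 276×5.1×11/((5.1+3.6)(11+3.6)) = 121.9 kPa
Final effective stress: σ'_f = σ'_0 + Δσ = 85.4 + 121.9 = 207.3 kPa.
Normally consolidated clay, so the full stress increment lies on the virgin compression line:
S_c = C_c·H/(1+e₀)·log₁₀(σ'_f/σ'_0) = 0.38×2.4/(1+1.07)×log₁₀(207.3/85.4)
    = 0.44058 × 0.38514 = 0.1697 m

S_c ≈ 170 mm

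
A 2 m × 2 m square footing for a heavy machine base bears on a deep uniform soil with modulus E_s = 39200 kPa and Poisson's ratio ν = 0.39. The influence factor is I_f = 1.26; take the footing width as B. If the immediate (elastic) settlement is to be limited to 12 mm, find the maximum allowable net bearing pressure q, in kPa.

S_e = q·B·(1−ν²)/E_s · I_f  ⇒  q = S_e·E_s / (B·(1−ν²)·I_f).
q = 0.012 × 39200 / (2 × 0.8479 × 1.26) = 220.2 kPa

q ≈ 220 kPa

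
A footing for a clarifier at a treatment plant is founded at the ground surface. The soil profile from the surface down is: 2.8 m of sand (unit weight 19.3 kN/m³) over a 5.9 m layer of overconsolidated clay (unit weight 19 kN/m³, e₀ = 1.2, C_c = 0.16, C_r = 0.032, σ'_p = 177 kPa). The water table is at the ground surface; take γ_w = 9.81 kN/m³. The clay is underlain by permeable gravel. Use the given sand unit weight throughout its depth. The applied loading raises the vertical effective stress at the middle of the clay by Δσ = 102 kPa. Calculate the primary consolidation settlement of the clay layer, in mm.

S_c ≈ 39.7 mm

Mid-depth of clay below the ground surface: z = 2.8 + 5.9/2 = 5.75 m.
Total vertical stress at mid-clay: σ_v = 19.3×2.8 + 19×2.95 = 110.09 kPa.
Pore pressure: u = 9.81×(5.75 − 0) = 56.408 kPa.
Initial effective stress: σ'_0 = σ_v − u = 110.09 − 56.408 = 53.682 kPa.
Final effective stress: σ'_f = 53.682 + 102 = 155.68 kPa.
σ'_f = 155.68 ≤ σ'_p = 177 kPa, so the clay remains overconsolidated and only the recompression index applies:
S_c = C_r·H/(1+e₀)·log₁₀(σ'_f/σ'_0) = 0.032×5.9/2.2×log₁₀(155.68/53.682)
    = 0.085818 × 0.4624 = 0.03968 m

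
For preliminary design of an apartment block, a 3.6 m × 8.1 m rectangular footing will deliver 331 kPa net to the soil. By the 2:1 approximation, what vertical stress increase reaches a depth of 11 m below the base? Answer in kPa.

Δσ_z ≈ 34.6 kPa

By the 2:1 method the load spreads at 1 horizontal : 2 vertical, so at depth z the loaded area has grown by z in each plan dimension:
Δσ = qBL/((B+z)(L+z)) = 331×3.6×8.1/((3.6+11)(8.1+11)) = 34.612 kPa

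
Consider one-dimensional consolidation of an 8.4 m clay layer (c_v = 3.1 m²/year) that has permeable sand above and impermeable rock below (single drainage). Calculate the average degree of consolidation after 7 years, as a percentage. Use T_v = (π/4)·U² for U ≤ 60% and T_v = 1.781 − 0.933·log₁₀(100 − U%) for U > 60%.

U ≈ 62 %

Drainage path length: H_d = H = 8.4 m (single drainage).
T_v = c_v·t/H_d² = 3.1×7/8.4² = 0.30754.
T_v = 0.30754 corresponds to the U > 60% branch:
U = 1 − 10^((1.781 − T_v)/0.933)/100 = 0.6204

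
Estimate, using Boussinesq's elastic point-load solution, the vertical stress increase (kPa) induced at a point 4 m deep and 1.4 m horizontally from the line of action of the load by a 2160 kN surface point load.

Δσ_z ≈ 48.3 kPa

Boussinesq vertical stress below a point load on an elastic half-space:
Δσ_z = 3P/(2πz²) · [1 + (r/z)²]^(−5/2)
r/z = 1.4/4 = 0.35; [1+(r/z)²]^(−5/2) = 0.74909.
Δσ_z = 3×2160/(2π×4²) × 0.74909 = 64.458 × 0.74909 = 48.28 kPa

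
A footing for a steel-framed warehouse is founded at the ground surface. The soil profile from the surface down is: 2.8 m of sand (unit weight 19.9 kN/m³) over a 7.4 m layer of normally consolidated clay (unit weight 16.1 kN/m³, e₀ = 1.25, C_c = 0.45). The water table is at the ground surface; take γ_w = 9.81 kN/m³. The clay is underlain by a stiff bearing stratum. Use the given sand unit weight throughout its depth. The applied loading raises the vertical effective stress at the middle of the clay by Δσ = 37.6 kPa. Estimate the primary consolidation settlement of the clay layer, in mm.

Mid-depth of clay below the ground surface: z = 2.8 + 7.4/2 = 6.5 m.
Total vertical stress at mid-clay: σ_v = 19.9×2.8 + 16.1×3.7 = 115.29 kPa.
Pore pressure: u = 9.81×(6.5 − 0) = 63.765 kPa.
Initial effective stress: σ'_0 = σ_v − u = 115.29 − 63.765 = 51.525 kPa.
Final effective stress: σ'_f = σ'_0 + Δσ = 51.525 + 37.6 = 89.125 kPa.
Normally consolidated clay, so the full stress increment lies on the virgin compression line:
S_c = C_c·H/(1+e₀)·log₁₀(σ'_f/σ'_0) = 0.45×7.4/(1+1.25)×log₁₀(89.125/51.525)
    = 1.48 × 0.23798 = 0.3522 m

S_c ≈ 352 mm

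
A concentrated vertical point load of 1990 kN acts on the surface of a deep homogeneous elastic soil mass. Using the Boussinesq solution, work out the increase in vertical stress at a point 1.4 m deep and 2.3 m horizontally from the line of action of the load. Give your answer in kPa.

Δσ_z ≈ 18.4 kPa

Boussinesq vertical stress below a point load on an elastic half-space:
Δσ_z = 3P/(2πz²) · [1 + (r/z)²]^(−5/2)
r/z = 2.3/1.4 = 1.6429; [1+(r/z)²]^(−5/2) = 0.038001.
Δσ_z = 3×1990/(2π×1.4²) × 0.038001 = 484.77 × 0.038001 = 18.42 kPa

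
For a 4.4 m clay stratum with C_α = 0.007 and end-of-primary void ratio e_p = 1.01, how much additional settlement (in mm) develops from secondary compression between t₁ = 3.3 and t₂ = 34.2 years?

S_s ≈ 15.6 mm

Secondary compression: S_s = C_α·H/(1+e_p)·log₁₀(t₂/t₁)
S_s = 0.007×4.4/(1+1.01)×log₁₀(34.2/3.3)
    = 0.01532 × 1.016 = 0.01556 m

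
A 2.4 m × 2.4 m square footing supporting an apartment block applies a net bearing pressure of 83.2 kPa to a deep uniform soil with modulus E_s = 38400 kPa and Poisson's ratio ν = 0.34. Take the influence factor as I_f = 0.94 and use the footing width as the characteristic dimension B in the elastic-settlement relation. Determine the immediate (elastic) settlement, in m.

Immediate (elastic) settlement: S_e = q·B·(1−ν²)/E_s · I_f.
S_e = 83.2 × 2.4 × (1 − 0.34²) / 38400 × 0.94
    = 83.2 × 2.4 × 0.8844 / 38400 × 0.94
    = 0.004323 m

S_e ≈ 0.00432 m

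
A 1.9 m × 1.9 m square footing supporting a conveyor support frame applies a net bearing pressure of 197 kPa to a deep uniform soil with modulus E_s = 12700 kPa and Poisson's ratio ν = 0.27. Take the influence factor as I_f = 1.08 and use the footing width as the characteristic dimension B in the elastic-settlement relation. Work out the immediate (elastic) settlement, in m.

Immediate (elastic) settlement: S_e = q·B·(1−ν²)/E_s · I_f.
S_e = 197 × 1.9 × (1 − 0.27²) / 12700 × 1.08
    = 197 × 1.9 × 0.9271 / 12700 × 1.08
    = 0.02951 m

S_e ≈ 0.0295 m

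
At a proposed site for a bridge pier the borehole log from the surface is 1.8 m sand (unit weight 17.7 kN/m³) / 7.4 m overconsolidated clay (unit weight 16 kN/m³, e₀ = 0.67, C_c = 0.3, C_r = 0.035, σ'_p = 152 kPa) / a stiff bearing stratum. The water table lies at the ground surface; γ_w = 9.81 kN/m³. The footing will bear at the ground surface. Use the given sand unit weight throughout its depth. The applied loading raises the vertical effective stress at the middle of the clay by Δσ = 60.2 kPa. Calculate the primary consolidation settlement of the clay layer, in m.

S_c ≈ 0.0649 m

Mid-depth of clay below the ground surface: z = 1.8 + 7.4/2 = 5.5 m.
Total vertical stress at mid-clay: σ_v = 17.7×1.8 + 16×3.7 = 91.06 kPa.
Pore pressure: u = 9.81×(5.5 − 0) = 53.955 kPa.
Initial effective stress: σ'_0 = σ_v − u = 91.06 − 53.955 = 37.105 kPa.
Final effective stress: σ'_f = 37.105 + 60.2 = 97.305 kPa.
σ'_f = 97.305 ≤ σ'_p = 152 kPa, so the clay remains overconsolidated and only the recompression index applies:
S_c = C_r·H/(1+e₀)·log₁₀(σ'_f/σ'_0) = 0.035×7.4/1.67×log₁₀(97.305/37.105)
    = 0.15509 × 0.4187 = 0.06494 m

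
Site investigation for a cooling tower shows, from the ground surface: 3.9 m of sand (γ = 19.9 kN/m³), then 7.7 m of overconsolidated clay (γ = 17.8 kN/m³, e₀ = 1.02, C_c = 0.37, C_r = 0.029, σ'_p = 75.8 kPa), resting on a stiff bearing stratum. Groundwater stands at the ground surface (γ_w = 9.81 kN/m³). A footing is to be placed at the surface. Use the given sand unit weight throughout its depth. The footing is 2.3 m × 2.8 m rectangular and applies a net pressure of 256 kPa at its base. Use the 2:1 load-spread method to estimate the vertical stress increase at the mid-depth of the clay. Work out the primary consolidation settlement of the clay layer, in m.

S_c ≈ 0.0787 m

Mid-depth of clay below the ground surface: z = 3.9 + 7.7/2 = 7.75 m.
Total vertical stress at mid-clay: σ_v = 19.9×3.9 + 17.8×3.85 = 146.14 kPa.
Pore pressure: u = 9.81×(7.75 − 0) = 76.028 kPa.
Initial effective stress: σ'_0 = σ_v − u = 146.14 − 76.028 = 70.112 kPa.
Stress increase at mid-clay by the 2:1 spreading method:
Δσ = qBL/((B+z)(L+z)) = 256×2.3×2.8/((2.3+7.75)(2.8+7.75)) = 15.549 kPa
Final effective stress: σ'_f = 70.112 + 15.549 = 85.661 kPa.
σ'_f = 85.661 > σ'_p = 75.8 kPa, so the stress path crosses the preconsolidation pressure — recompression up to σ'_p, then virgin compression beyond:
S_c = H/(1+e₀)·[C_r·log₁₀(σ'_p/σ'_0) + C_c·log₁₀(σ'_f/σ'_p)]
    = 7.7/2.02 × [0.029×log₁₀(75.8/70.112) + 0.37×log₁₀(85.661/75.8)]
    = 3.8119 × [0.00098243 + 0.019652] = 0.07866 m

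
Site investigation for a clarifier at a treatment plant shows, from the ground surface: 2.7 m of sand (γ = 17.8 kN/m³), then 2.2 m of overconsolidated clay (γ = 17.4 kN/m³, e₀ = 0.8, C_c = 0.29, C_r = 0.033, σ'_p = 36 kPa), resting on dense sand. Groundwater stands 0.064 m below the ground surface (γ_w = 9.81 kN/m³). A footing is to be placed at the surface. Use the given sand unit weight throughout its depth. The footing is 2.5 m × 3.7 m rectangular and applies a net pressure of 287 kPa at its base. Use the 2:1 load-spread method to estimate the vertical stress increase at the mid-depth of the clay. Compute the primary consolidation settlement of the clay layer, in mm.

Mid-depth of clay below the ground surface: z = 2.7 + 2.2/2 = 3.8 m.
Total vertical stress at mid-clay: σ_v = 17.8×2.7 + 17.4×1.1 = 67.2 kPa.
Pore pressure: u = 9.81×(3.8 − 0.064) = 36.65 kPa.
Initial effective stress: σ'_0 = σ_v − u = 67.2 − 36.65 = 30.55 kPa.
Stress increase at mid-clay by the 2:1 spreading method:
Δσ = qBL/((B+z)(L+z)) = 287×2.5×3.7/((2.5+3.8)(3.7+3.8)) = 56.185 kPa
Final effective stress: σ'_f = 30.55 + 56.185 = 86.735 kPa.
σ'_f = 86.735 > σ'_p = 36 kPa, so the stress path crosses the preconsolidation pressure — recompression up to σ'_p, then virgin compression beyond:
S_c = H/(1+e₀)·[C_r·log₁₀(σ'_p/σ'_0) + C_c·log₁₀(σ'_f/σ'_p)]
    = 2.2/1.8 × [0.033×log₁₀(36/30.55) + 0.29×log₁₀(86.735/36)]
    = 1.2222 × [0.0023526 + 0.11075] = 0.1382 m

S_c ≈ 138 mm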